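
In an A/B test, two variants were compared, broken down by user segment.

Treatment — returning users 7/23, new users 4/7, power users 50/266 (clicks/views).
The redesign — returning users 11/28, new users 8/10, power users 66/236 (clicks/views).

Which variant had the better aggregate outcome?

Returning users: Treatment 7/23 = 30.4%, the redesign 11/28 = 39.3% → the redesign
New users: Treatment 4/7 = 57.1%, the redesign 8/10 = 80.0% → the redesign
Power users: Treatment 50/266 = 18.8%, the redesign 66/236 = 28.0% → the redesign
Overall: Treatment 61/296 = 20.6%, the redesign 85/274 = 31.0% → the redesign

the redesign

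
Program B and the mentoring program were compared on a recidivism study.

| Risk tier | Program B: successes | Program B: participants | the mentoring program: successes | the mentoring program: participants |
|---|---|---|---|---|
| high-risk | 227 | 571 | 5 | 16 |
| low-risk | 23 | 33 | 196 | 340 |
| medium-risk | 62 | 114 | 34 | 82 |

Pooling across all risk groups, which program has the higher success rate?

High-risk: Program B 227/571 = 39.8%, the mentoring program 5/16 = 31.2% → Program B
Low-risk: Program B 23/33 = 69.7%, the mentoring program 196/340 = 57.6% → Program B
Medium-risk: Program B 62/114 = 54.4%, the mentoring program 34/82 = 41.5% → Program B
Overall: Program B 312/718 = 43.5%, the mentoring program 235/438 = 53.7% → the mentoring program
(Program B wins every risk group but the mentoring program wins overall — Program B's participants skew toward the low-rate high-risk group.)

the mentoring program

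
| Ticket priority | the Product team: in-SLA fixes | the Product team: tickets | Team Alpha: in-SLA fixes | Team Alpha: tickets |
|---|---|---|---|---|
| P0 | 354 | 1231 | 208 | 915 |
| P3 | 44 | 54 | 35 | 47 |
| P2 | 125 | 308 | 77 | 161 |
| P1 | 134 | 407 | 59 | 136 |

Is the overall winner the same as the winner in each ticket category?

P0: the Product team 354/1231 = 28.8%, Team Alpha 208/915 = 22.7% → the Product team
P3: the Product team 44/54 = 81.5%, Team Alpha 35/47 = 74.5% → the Product team
P2: the Product team 125/308 = 40.6%, Team Alpha 77/161 = 47.8% → Team Alpha
P1: the Product team 134/407 = 32.9%, Team Alpha 59/136 = 43.4% → Team Alpha
Overall: the Product team 657/2000 = 32.9%, Team Alpha 379/1259 = 30.1% → the Product team
Neither sweeps: the Product team wins 2 of 4 groups, Team Alpha wins 2. The Product team wins overall but not every group — no Simpson reversal.

No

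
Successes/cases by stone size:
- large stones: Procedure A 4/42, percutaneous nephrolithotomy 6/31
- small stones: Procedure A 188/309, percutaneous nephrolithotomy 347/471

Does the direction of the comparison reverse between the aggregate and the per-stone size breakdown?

Large stones: Procedure A 4/42 = 9.5%, percutaneous nephrolithotomy 6/31 = 19.4% → percutaneous nephrolithotomy
Small stones: Procedure A 188/309 = 60.8%, percutaneous nephrolithotomy 347/471 = 73.7% → percutaneous nephrolithotomy
Overall: Procedure A 192/351 = 54.7%, percutaneous nephrolithotomy 353/502 = 70.3% → percutaneous nephrolithotomy
Percutaneous nephrolithotomy wins overall and in every stone group — no reversal.

No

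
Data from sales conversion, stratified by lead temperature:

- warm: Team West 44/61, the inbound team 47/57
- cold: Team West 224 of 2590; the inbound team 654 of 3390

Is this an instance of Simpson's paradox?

No

Warm: Team West 44/61 = 72.1%, the inbound team 47/57 = 82.5% → the inbound team
Cold: Team West 224/2590 = 8.6%, the inbound team 654/3390 = 19.3% → the inbound team
Overall: Team West 268/2651 = 10.1%, the inbound team 701/3447 = 20.3% → the inbound team
The inbound team wins overall and in every lead group — no reversal.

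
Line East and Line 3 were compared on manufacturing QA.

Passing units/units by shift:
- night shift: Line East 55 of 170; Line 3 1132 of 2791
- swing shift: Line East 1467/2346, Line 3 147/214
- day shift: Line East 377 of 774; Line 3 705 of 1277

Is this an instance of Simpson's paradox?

Yes

Night shift: Line East 55/170 = 32.4%, Line 3 1132/2791 = 40.6% → Line 3
Swing shift: Line East 1467/2346 = 62.5%, Line 3 147/214 = 68.7% → Line 3
Day shift: Line East 377/774 = 48.7%, Line 3 705/1277 = 55.2% → Line 3
Overall: Line East 1899/3290 = 57.7%, Line 3 1984/4282 = 46.3% → Line East
Line 3 wins each shift group but Line East wins overall — the comparison reverses. Line 3's units skew toward night shift, which has a lower base rate.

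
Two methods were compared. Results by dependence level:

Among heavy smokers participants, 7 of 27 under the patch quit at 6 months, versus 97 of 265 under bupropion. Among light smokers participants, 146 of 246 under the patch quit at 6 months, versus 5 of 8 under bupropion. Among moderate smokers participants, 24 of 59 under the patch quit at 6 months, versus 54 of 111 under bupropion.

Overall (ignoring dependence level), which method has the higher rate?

the patch

Heavy smokers: the patch 7/27 = 25.9%, bupropion 97/265 = 36.6% → bupropion
Light smokers: the patch 146/246 = 59.3%, bupropion 5/8 = 62.5% → bupropion
Moderate smokers: the patch 24/59 = 40.7%, bupropion 54/111 = 48.6% → bupropion
Overall: the patch 177/332 = 53.3%, bupropion 156/384 = 40.6% → the patch
(Bupropion wins every dependence group but the patch wins overall — bupropion's participants skew toward the low-rate heavy smokers group.)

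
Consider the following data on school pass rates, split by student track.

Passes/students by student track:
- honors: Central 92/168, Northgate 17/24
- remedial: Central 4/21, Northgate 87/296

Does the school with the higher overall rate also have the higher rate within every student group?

No

Honors: Central 92/168 = 54.8%, Northgate 17/24 = 70.8% → Northgate
Remedial: Central 4/21 = 19.0%, Northgate 87/296 = 29.4% → Northgate
Overall: Central 96/189 = 50.8%, Northgate 104/320 = 32.5% → Central
Northgate wins each student group but Central wins overall — the comparison reverses. Northgate's students skew toward remedial, which has a lower base rate.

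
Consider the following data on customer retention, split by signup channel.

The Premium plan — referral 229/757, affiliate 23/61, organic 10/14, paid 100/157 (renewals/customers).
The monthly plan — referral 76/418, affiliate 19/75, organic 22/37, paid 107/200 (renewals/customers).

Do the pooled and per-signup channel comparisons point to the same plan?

Yes

Referral: the Premium plan 229/757 = 30.3%, the monthly plan 76/418 = 18.2% → the Premium plan
Affiliate: the Premium plan 23/61 = 37.7%, the monthly plan 19/75 = 25.3% → the Premium plan
Organic: the Premium plan 10/14 = 71.4%, the monthly plan 22/37 = 59.5% → the Premium plan
Paid: the Premium plan 100/157 = 63.7%, the monthly plan 107/200 = 53.5% → the Premium plan
Overall: the Premium plan 362/989 = 36.6%, the monthly plan 224/730 = 30.7% → the Premium plan
The Premium plan wins overall and in every signup group — no reversal.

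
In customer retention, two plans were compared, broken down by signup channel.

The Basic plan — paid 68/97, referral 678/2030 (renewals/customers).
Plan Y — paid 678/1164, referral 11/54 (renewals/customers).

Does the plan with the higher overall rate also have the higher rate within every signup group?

No

Paid: the Basic plan 68/97 = 70.1%, Plan Y 678/1164 = 58.2% → the Basic plan
Referral: the Basic plan 678/2030 = 33.4%, Plan Y 11/54 = 20.4% → the Basic plan
Overall: the Basic plan 746/2127 = 35.1%, Plan Y 689/1218 = 56.6% → Plan Y
The Basic plan wins each signup group but Plan Y wins overall — the comparison reverses. The Basic plan's customers skew toward referral, which has a lower base rate.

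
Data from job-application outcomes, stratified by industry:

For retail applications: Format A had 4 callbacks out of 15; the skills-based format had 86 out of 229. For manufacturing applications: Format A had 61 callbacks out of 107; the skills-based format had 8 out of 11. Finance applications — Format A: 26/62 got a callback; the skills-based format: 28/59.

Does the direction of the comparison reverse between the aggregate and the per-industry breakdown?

Yes

Retail: Format A 4/15 = 26.7%, the skills-based format 86/229 = 37.6% → the skills-based format
Manufacturing: Format A 61/107 = 57.0%, the skills-based format 8/11 = 72.7% → the skills-based format
Finance: Format A 26/62 = 41.9%, the skills-based format 28/59 = 47.5% → the skills-based format
Overall: Format A 91/184 = 49.5%, the skills-based format 122/299 = 40.8% → Format A
The skills-based format wins each industry group but Format A wins overall — the comparison reverses. The skills-based format's applications skew toward retail, which has a lower base rate.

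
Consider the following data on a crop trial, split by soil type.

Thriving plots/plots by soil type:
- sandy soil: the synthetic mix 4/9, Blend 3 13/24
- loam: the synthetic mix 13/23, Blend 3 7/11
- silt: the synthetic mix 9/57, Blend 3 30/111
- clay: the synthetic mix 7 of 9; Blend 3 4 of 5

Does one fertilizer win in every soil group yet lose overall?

No

Sandy soil: the synthetic mix 4/9 = 44.4%, Blend 3 13/24 = 54.2% → Blend 3
Loam: the synthetic mix 13/23 = 56.5%, Blend 3 7/11 = 63.6% → Blend 3
Silt: the synthetic mix 9/57 = 15.8%, Blend 3 30/111 = 27.0% → Blend 3
Clay: the synthetic mix 7/9 = 77.8%, Blend 3 4/5 = 80.0% → Blend 3
Overall: the synthetic mix 33/98 = 33.7%, Blend 3 54/151 = 35.8% → Blend 3
Blend 3 wins overall and in every soil group — no reversal.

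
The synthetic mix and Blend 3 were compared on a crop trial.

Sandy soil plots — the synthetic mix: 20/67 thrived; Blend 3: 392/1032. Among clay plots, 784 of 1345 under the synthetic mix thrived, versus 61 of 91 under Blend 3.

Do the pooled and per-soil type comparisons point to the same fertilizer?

Sandy soil: the synthetic mix 20/67 = 29.9%, Blend 3 392/1032 = 38.0% → Blend 3
Clay: the synthetic mix 784/1345 = 58.3%, Blend 3 61/91 = 67.0% → Blend 3
Overall: the synthetic mix 804/1412 = 56.9%, Blend 3 453/1123 = 40.3% → the synthetic mix
Blend 3 wins each soil group but the synthetic mix wins overall — the comparison reverses. Blend 3's plots skew toward sandy soil, which has a lower base rate.

No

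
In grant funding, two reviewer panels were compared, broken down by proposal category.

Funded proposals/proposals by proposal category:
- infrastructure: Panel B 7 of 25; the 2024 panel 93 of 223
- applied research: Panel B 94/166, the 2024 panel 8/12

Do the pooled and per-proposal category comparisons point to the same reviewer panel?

No

Infrastructure: Panel B 7/25 = 28.0%, the 2024 panel 93/223 = 41.7% → the 2024 panel
Applied research: Panel B 94/166 = 56.6%, the 2024 panel 8/12 = 66.7% → the 2024 panel
Overall: Panel B 101/191 = 52.9%, the 2024 panel 101/235 = 43.0% → Panel B
The 2024 panel wins each proposal group but Panel B wins overall — the comparison reverses. The 2024 panel's proposals skew toward infrastructure, which has a lower base rate.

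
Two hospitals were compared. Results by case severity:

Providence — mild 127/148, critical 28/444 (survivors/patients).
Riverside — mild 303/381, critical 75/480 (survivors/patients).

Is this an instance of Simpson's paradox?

No

Mild: Providence 127/148 = 85.8%, Riverside 303/381 = 79.5% → Providence
Critical: Providence 28/444 = 6.3%, Riverside 75/480 = 15.6% → Riverside
Overall: Providence 155/592 = 26.2%, Riverside 378/861 = 43.9% → Riverside
Neither sweeps: Providence wins 1 of 2 groups, Riverside wins 1. Riverside wins overall but not every group — no Simpson reversal.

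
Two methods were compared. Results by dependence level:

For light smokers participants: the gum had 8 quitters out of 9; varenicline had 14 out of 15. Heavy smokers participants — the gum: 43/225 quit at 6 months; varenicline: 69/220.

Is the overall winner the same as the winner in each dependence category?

Light smokers: the gum 8/9 = 88.9%, varenicline 14/15 = 93.3% → varenicline
Heavy smokers: the gum 43/225 = 19.1%, varenicline 69/220 = 31.4% → varenicline
Overall: the gum 51/234 = 21.8%, varenicline 83/235 = 35.3% → varenicline
Varenicline wins overall and in every dependence group — no reversal.

Yes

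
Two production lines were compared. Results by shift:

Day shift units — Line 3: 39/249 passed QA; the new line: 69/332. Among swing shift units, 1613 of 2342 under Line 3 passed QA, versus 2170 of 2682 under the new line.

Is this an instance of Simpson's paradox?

No

Day shift: Line 3 39/249 = 15.7%, the new line 69/332 = 20.8% → the new line
Swing shift: Line 3 1613/2342 = 68.9%, the new line 2170/2682 = 80.9% → the new line
Overall: Line 3 1652/2591 = 63.8%, the new line 2239/3014 = 74.3% → the new line
The new line wins overall and in every shift group — no reversal.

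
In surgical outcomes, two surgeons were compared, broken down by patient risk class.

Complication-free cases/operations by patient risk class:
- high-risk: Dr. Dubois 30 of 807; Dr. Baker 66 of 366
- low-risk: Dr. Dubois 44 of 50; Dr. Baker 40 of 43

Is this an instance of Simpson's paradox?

High-risk: Dr. Dubois 30/807 = 3.7%, Dr. Baker 66/366 = 18.0% → Dr. Baker
Low-risk: Dr. Dubois 44/50 = 88.0%, Dr. Baker 40/43 = 93.0% → Dr. Baker
Overall: Dr. Dubois 74/857 = 8.6%, Dr. Baker 106/409 = 25.9% → Dr. Baker
Dr. Baker wins overall and in every patient risk group — no reversal.

No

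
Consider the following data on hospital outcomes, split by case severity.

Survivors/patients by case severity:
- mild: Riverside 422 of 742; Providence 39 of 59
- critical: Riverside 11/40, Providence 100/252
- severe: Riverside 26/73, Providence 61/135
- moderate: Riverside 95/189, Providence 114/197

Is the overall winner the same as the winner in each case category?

No

Mild: Riverside 422/742 = 56.9%, Providence 39/59 = 66.1% → Providence
Critical: Riverside 11/40 = 27.5%, Providence 100/252 = 39.7% → Providence
Severe: Riverside 26/73 = 35.6%, Providence 61/135 = 45.2% → Providence
Moderate: Riverside 95/189 = 50.3%, Providence 114/197 = 57.9% → Providence
Overall: Riverside 554/1044 = 53.1%, Providence 314/643 = 48.8% → Riverside
Providence wins each case group but Riverside wins overall — the comparison reverses. Providence's patients skew toward critical, which has a lower base rate.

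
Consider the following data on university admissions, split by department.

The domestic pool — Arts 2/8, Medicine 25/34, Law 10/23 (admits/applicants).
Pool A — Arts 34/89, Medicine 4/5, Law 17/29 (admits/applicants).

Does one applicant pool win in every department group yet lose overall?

Yes

Arts: the domestic pool 2/8 = 25.0%, Pool A 34/89 = 38.2% → Pool A
Medicine: the domestic pool 25/34 = 73.5%, Pool A 4/5 = 80.0% → Pool A
Law: the domestic pool 10/23 = 43.5%, Pool A 17/29 = 58.6% → Pool A
Overall: the domestic pool 37/65 = 56.9%, Pool A 55/123 = 44.7% → the domestic pool
Pool A wins each department group but the domestic pool wins overall — the comparison reverses. Pool A's applicants skew toward Arts, which has a lower base rate.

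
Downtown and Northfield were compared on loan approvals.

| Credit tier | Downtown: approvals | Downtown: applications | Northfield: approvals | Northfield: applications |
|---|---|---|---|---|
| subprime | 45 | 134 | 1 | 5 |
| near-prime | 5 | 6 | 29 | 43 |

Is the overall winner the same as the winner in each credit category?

No

Subprime: Downtown 45/134 = 33.6%, Northfield 1/5 = 20.0% → Downtown
Near-prime: Downtown 5/6 = 83.3%, Northfield 29/43 = 67.4% → Downtown
Overall: Downtown 50/140 = 35.7%, Northfield 30/48 = 62.5% → Northfield
Downtown wins each credit group but Northfield wins overall — the comparison reverses. Downtown's applications skew toward subprime, which has a lower base rate.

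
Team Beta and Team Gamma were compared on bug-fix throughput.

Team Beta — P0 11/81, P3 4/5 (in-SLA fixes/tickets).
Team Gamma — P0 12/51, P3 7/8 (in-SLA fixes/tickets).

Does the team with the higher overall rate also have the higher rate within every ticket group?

Yes

P0: Team Beta 11/81 = 13.6%, Team Gamma 12/51 = 23.5% → Team Gamma
P3: Team Beta 4/5 = 80.0%, Team Gamma 7/8 = 87.5% → Team Gamma
Overall: Team Beta 15/86 = 17.4%, Team Gamma 19/59 = 32.2% → Team Gamma
Team Gamma wins overall and in every ticket group — no reversal.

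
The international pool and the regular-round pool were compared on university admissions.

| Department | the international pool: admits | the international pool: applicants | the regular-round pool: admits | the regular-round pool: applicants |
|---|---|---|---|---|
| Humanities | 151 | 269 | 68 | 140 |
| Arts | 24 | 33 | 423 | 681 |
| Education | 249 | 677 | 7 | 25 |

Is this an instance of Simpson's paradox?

Yes

Humanities: the international pool 151/269 = 56.1%, the regular-round pool 68/140 = 48.6% → the international pool
Arts: the international pool 24/33 = 72.7%, the regular-round pool 423/681 = 62.1% → the international pool
Education: the international pool 249/677 = 36.8%, the regular-round pool 7/25 = 28.0% → the international pool
Overall: the international pool 424/979 = 43.3%, the regular-round pool 498/846 = 58.9% → the regular-round pool
The international pool wins each department group but the regular-round pool wins overall — the comparison reverses. The international pool's applicants skew toward Education, which has a lower base rate.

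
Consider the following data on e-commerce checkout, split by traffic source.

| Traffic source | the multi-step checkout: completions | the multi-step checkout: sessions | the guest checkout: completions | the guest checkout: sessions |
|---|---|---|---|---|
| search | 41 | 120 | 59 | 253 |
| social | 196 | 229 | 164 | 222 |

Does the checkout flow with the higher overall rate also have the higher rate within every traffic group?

Search: the multi-step checkout 41/120 = 34.2%, the guest checkout 59/253 = 23.3% → the multi-step checkout
Social: the multi-step checkout 196/229 = 85.6%, the guest checkout 164/222 = 73.9% → the multi-step checkout
Overall: the multi-step checkout 237/349 = 67.9%, the guest checkout 223/475 = 46.9% → the multi-step checkout
The multi-step checkout wins overall and in every traffic group — no reversal.

Yes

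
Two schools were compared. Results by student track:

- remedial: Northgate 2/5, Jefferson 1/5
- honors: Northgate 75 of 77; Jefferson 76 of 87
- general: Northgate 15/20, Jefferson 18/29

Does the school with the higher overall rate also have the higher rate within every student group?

Yes

Remedial: Northgate 2/5 = 40.0%, Jefferson 1/5 = 20.0% → Northgate
Honors: Northgate 75/77 = 97.4%, Jefferson 76/87 = 87.4% → Northgate
General: Northgate 15/20 = 75.0%, Jefferson 18/29 = 62.1% → Northgate
Overall: Northgate 92/102 = 90.2%, Jefferson 95/121 = 78.5% → Northgate
Northgate wins overall and in every student group — no reversal.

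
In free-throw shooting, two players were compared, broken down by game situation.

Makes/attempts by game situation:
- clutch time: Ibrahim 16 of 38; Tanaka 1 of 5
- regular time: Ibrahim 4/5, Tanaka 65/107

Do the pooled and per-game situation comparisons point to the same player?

Clutch time: Ibrahim 16/38 = 42.1%, Tanaka 1/5 = 20.0% → Ibrahim
Regular time: Ibrahim 4/5 = 80.0%, Tanaka 65/107 = 60.7% → Ibrahim
Overall: Ibrahim 20/43 = 46.5%, Tanaka 66/112 = 58.9% → Tanaka
Ibrahim wins each game group but Tanaka wins overall — the comparison reverses. Ibrahim's attempts skew toward clutch time, which has a lower base rate.

No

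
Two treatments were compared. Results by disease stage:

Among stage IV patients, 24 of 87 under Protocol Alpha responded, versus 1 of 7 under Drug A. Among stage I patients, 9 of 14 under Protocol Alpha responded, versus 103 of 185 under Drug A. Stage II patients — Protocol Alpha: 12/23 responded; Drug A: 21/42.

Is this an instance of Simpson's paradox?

Yes

Stage IV: Protocol Alpha 24/87 = 27.6%, Drug A 1/7 = 14.3% → Protocol Alpha
Stage I: Protocol Alpha 9/14 = 64.3%, Drug A 103/185 = 55.7% → Protocol Alpha
Stage II: Protocol Alpha 12/23 = 52.2%, Drug A 21/42 = 50.0% → Protocol Alpha
Overall: Protocol Alpha 45/124 = 36.3%, Drug A 125/234 = 53.4% → Drug A
Protocol Alpha wins each disease group but Drug A wins overall — the comparison reverses. Protocol Alpha's patients skew toward stage IV, which has a lower base rate.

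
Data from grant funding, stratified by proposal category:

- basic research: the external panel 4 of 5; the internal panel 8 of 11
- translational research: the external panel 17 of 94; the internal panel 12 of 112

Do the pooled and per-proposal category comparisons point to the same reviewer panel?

Basic research: the external panel 4/5 = 80.0%, the internal panel 8/11 = 72.7% → the external panel
Translational research: the external panel 17/94 = 18.1%, the internal panel 12/112 = 10.7% → the external panel
Overall: the external panel 21/99 = 21.2%, the internal panel 20/123 = 16.3% → the external panel
The external panel wins overall and in every proposal group — no reversal.

Yes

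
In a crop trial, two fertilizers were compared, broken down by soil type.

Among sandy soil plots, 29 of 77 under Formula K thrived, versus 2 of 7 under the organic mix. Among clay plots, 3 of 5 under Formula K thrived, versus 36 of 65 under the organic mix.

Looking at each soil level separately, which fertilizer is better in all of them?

Formula K

Sandy soil: Formula K 29/77 = 37.7%, the organic mix 2/7 = 28.6% → Formula K
Clay: Formula K 3/5 = 60.0%, the organic mix 36/65 = 55.4% → Formula K
Formula K has the higher rate in both groups.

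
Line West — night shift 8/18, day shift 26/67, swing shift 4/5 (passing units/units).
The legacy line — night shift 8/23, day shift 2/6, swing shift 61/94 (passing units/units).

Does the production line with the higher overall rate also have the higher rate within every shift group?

No

Night shift: Line West 8/18 = 44.4%, the legacy line 8/23 = 34.8% → Line West
Day shift: Line West 26/67 = 38.8%, the legacy line 2/6 = 33.3% → Line West
Swing shift: Line West 4/5 = 80.0%, the legacy line 61/94 = 64.9% → Line West
Overall: Line West 38/90 = 42.2%, the legacy line 71/123 = 57.7% → the legacy line
Line West wins each shift group but the legacy line wins overall — the comparison reverses. Line West's units skew toward day shift, which has a lower base rate.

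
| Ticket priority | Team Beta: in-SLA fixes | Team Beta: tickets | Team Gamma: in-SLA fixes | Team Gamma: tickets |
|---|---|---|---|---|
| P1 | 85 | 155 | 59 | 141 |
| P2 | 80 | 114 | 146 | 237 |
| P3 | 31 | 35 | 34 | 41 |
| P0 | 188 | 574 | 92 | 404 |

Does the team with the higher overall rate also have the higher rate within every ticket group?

Yes

P1: Team Beta 85/155 = 54.8%, Team Gamma 59/141 = 41.8% → Team Beta
P2: Team Beta 80/114 = 70.2%, Team Gamma 146/237 = 61.6% → Team Beta
P3: Team Beta 31/35 = 88.6%, Team Gamma 34/41 = 82.9% → Team Beta
P0: Team Beta 188/574 = 32.8%, Team Gamma 92/404 = 22.8% → Team Beta
Overall: Team Beta 384/878 = 43.7%, Team Gamma 331/823 = 40.2% → Team Beta
Team Beta wins overall and in every ticket group — no reversal.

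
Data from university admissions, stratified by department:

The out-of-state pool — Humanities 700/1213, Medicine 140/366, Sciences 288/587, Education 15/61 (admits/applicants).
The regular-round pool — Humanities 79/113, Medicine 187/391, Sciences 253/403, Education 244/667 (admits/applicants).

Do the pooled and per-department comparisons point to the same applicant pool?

Humanities: the out-of-state pool 700/1213 = 57.7%, the regular-round pool 79/113 = 69.9% → the regular-round pool
Medicine: the out-of-state pool 140/366 = 38.3%, the regular-round pool 187/391 = 47.8% → the regular-round pool
Sciences: the out-of-state pool 288/587 = 49.1%, the regular-round pool 253/403 = 62.8% → the regular-round pool
Education: the out-of-state pool 15/61 = 24.6%, the regular-round pool 244/667 = 36.6% → the regular-round pool
Overall: the out-of-state pool 1143/2227 = 51.3%, the regular-round pool 763/1574 = 48.5% → the out-of-state pool
The regular-round pool wins each department group but the out-of-state pool wins overall — the comparison reverses. The regular-round pool's applicants skew toward Education, which has a lower base rate.

No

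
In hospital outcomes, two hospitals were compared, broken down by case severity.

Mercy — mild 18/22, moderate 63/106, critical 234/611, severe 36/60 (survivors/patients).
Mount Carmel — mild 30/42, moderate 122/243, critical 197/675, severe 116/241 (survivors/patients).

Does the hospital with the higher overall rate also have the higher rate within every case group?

Mild: Mercy 18/22 = 81.8%, Mount Carmel 30/42 = 71.4% → Mercy
Moderate: Mercy 63/106 = 59.4%, Mount Carmel 122/243 = 50.2% → Mercy
Critical: Mercy 234/611 = 38.3%, Mount Carmel 197/675 = 29.2% → Mercy
Severe: Mercy 36/60 = 60.0%, Mount Carmel 116/241 = 48.1% → Mercy
Overall: Mercy 351/799 = 43.9%, Mount Carmel 465/1201 = 38.7% → Mercy
Mercy wins overall and in every case group — no reversal.

Yes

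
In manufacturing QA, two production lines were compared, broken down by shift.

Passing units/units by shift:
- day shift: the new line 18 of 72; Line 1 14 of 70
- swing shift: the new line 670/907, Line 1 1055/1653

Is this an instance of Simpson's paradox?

Day shift: the new line 18/72 = 25.0%, Line 1 14/70 = 20.0% → the new line
Swing shift: the new line 670/907 = 73.9%, Line 1 1055/1653 = 63.8% → the new line
Overall: the new line 688/979 = 70.3%, Line 1 1069/1723 = 62.0% → the new line
The new line wins overall and in every shift group — no reversal.

No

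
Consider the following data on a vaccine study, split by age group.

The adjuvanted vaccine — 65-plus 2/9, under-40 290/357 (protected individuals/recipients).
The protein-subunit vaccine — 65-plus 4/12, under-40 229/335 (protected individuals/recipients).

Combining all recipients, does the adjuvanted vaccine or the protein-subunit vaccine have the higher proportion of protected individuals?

65-plus: the adjuvanted vaccine 2/9 = 22.2%, the protein-subunit vaccine 4/12 = 33.3% → the protein-subunit vaccine
Under-40: the adjuvanted vaccine 290/357 = 81.2%, the protein-subunit vaccine 229/335 = 68.4% → the adjuvanted vaccine
Overall: the adjuvanted vaccine 292/366 = 79.8%, the protein-subunit vaccine 233/347 = 67.1% → the adjuvanted vaccine
(Neither sweeps every age group, but the adjuvanted vaccine has the higher pooled rate.)

the adjuvanted vaccine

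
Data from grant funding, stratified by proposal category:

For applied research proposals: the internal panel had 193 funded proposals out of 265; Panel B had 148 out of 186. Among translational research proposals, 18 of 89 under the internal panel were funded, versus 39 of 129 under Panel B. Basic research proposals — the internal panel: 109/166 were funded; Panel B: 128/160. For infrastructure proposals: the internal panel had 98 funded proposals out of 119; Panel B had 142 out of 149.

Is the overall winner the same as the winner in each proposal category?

Yes

Applied research: the internal panel 193/265 = 72.8%, Panel B 148/186 = 79.6% → Panel B
Translational research: the internal panel 18/89 = 20.2%, Panel B 39/129 = 30.2% → Panel B
Basic research: the internal panel 109/166 = 65.7%, Panel B 128/160 = 80.0% → Panel B
Infrastructure: the internal panel 98/119 = 82.4%, Panel B 142/149 = 95.3% → Panel B
Overall: the internal panel 418/639 = 65.4%, Panel B 457/624 = 73.2% → Panel B
Panel B wins overall and in every proposal group — no reversal.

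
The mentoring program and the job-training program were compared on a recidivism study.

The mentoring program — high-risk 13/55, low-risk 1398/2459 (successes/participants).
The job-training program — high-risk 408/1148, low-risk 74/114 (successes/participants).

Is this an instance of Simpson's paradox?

High-risk: the mentoring program 13/55 = 23.6%, the job-training program 408/1148 = 35.5% → the job-training program
Low-risk: the mentoring program 1398/2459 = 56.9%, the job-training program 74/114 = 64.9% → the job-training program
Overall: the mentoring program 1411/2514 = 56.1%, the job-training program 482/1262 = 38.2% → the mentoring program
The job-training program wins each risk group but the mentoring program wins overall — the comparison reverses. The job-training program's participants skew toward high-risk, which has a lower base rate.

Yes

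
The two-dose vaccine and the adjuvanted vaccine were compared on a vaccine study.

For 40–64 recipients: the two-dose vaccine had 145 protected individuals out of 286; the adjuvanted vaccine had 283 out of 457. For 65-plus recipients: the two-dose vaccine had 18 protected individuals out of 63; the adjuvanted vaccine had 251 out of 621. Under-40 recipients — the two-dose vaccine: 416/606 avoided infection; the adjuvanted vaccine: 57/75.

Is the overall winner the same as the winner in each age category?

No

40–64: the two-dose vaccine 145/286 = 50.7%, the adjuvanted vaccine 283/457 = 61.9% → the adjuvanted vaccine
65-plus: the two-dose vaccine 18/63 = 28.6%, the adjuvanted vaccine 251/621 = 40.4% → the adjuvanted vaccine
Under-40: the two-dose vaccine 416/606 = 68.6%, the adjuvanted vaccine 57/75 = 76.0% → the adjuvanted vaccine
Overall: the two-dose vaccine 579/955 = 60.6%, the adjuvanted vaccine 591/1153 = 51.3% → the two-dose vaccine
The adjuvanted vaccine wins each age group but the two-dose vaccine wins overall — the comparison reverses. The adjuvanted vaccine's recipients skew toward 65-plus, which has a lower base rate.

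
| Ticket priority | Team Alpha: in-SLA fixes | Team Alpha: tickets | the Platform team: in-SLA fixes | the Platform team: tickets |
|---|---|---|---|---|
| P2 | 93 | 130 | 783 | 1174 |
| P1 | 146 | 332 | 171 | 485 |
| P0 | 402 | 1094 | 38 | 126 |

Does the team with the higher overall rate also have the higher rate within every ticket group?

No

P2: Team Alpha 93/130 = 71.5%, the Platform team 783/1174 = 66.7% → Team Alpha
P1: Team Alpha 146/332 = 44.0%, the Platform team 171/485 = 35.3% → Team Alpha
P0: Team Alpha 402/1094 = 36.7%, the Platform team 38/126 = 30.2% → Team Alpha
Overall: Team Alpha 641/1556 = 41.2%, the Platform team 992/1785 = 55.6% → the Platform team
Team Alpha wins each ticket group but the Platform team wins overall — the comparison reverses. Team Alpha's tickets skew toward P0, which has a lower base rate.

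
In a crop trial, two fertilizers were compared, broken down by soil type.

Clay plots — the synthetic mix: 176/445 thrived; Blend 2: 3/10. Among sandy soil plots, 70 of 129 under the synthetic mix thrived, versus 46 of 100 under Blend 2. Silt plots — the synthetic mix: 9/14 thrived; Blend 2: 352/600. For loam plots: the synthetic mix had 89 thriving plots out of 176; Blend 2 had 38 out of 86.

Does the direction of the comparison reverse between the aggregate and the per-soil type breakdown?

Yes

Clay: the synthetic mix 176/445 = 39.6%, Blend 2 3/10 = 30.0% → the synthetic mix
Sandy soil: the synthetic mix 70/129 = 54.3%, Blend 2 46/100 = 46.0% → the synthetic mix
Silt: the synthetic mix 9/14 = 64.3%, Blend 2 352/600 = 58.7% → the synthetic mix
Loam: the synthetic mix 89/176 = 50.6%, Blend 2 38/86 = 44.2% → the synthetic mix
Overall: the synthetic mix 344/764 = 45.0%, Blend 2 439/796 = 55.2% → Blend 2
The synthetic mix wins each soil group but Blend 2 wins overall — the comparison reverses. The synthetic mix's plots skew toward clay, which has a lower base rate.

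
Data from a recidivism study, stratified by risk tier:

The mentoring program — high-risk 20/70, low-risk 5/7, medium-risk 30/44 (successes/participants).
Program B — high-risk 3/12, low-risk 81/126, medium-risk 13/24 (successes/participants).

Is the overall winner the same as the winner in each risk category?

No

High-risk: the mentoring program 20/70 = 28.6%, Program B 3/12 = 25.0% → the mentoring program
Low-risk: the mentoring program 5/7 = 71.4%, Program B 81/126 = 64.3% → the mentoring program
Medium-risk: the mentoring program 30/44 = 68.2%, Program B 13/24 = 54.2% → the mentoring program
Overall: the mentoring program 55/121 = 45.5%, Program B 97/162 = 59.9% → Program B
The mentoring program wins each risk group but Program B wins overall — the comparison reverses. The mentoring program's participants skew toward high-risk, which has a lower base rate.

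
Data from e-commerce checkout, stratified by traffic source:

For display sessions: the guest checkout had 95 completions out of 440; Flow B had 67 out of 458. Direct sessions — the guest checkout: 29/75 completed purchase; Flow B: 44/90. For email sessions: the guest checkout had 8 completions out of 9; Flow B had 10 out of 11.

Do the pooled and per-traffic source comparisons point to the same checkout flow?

Display: the guest checkout 95/440 = 21.6%, Flow B 67/458 = 14.6% → the guest checkout
Direct: the guest checkout 29/75 = 38.7%, Flow B 44/90 = 48.9% → Flow B
Email: the guest checkout 8/9 = 88.9%, Flow B 10/11 = 90.9% → Flow B
Overall: the guest checkout 132/524 = 25.2%, Flow B 121/559 = 21.6% → the guest checkout
Neither sweeps: the guest checkout wins 1 of 3 groups, Flow B wins 2. The guest checkout wins overall but not every group — no Simpson reversal.

No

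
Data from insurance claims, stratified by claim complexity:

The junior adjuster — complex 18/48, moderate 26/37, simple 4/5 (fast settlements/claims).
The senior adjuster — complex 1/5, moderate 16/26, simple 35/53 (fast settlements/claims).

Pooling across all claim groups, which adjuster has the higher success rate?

the senior adjuster

Complex: the junior adjuster 18/48 = 37.5%, the senior adjuster 1/5 = 20.0% → the junior adjuster
Moderate: the junior adjuster 26/37 = 70.3%, the senior adjuster 16/26 = 61.5% → the junior adjuster
Simple: the junior adjuster 4/5 = 80.0%, the senior adjuster 35/53 = 66.0% → the junior adjuster
Overall: the junior adjuster 48/90 = 53.3%, the senior adjuster 52/84 = 61.9% → the senior adjuster
(The junior adjuster wins every claim group but the senior adjuster wins overall — the junior adjuster's claims skew toward the low-rate complex group.)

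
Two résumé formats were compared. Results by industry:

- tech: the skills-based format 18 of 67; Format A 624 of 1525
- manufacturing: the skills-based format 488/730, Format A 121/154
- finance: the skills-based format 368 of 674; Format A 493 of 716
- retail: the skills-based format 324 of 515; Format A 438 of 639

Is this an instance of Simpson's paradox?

Tech: the skills-based format 18/67 = 26.9%, Format A 624/1525 = 40.9% → Format A
Manufacturing: the skills-based format 488/730 = 66.8%, Format A 121/154 = 78.6% → Format A
Finance: the skills-based format 368/674 = 54.6%, Format A 493/716 = 68.9% → Format A
Retail: the skills-based format 324/515 = 62.9%, Format A 438/639 = 68.5% → Format A
Overall: the skills-based format 1198/1986 = 60.3%, Format A 1676/3034 = 55.2% → the skills-based format
Format A wins each industry group but the skills-based format wins overall — the comparison reverses. Format A's applications skew toward tech, which has a lower base rate.

Yes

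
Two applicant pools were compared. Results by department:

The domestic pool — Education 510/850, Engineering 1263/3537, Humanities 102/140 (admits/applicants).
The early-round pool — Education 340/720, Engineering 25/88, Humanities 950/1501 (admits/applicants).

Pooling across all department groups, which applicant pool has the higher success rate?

Education: the domestic pool 510/850 = 60.0%, the early-round pool 340/720 = 47.2% → the domestic pool
Engineering: the domestic pool 1263/3537 = 35.7%, the early-round pool 25/88 = 28.4% → the domestic pool
Humanities: the domestic pool 102/140 = 72.9%, the early-round pool 950/1501 = 63.3% → the domestic pool
Overall: the domestic pool 1875/4527 = 41.4%, the early-round pool 1315/2309 = 57.0% → the early-round pool
(The domestic pool wins every department group but the early-round pool wins overall — the domestic pool's applicants skew toward the low-rate Engineering group.)

the early-round pool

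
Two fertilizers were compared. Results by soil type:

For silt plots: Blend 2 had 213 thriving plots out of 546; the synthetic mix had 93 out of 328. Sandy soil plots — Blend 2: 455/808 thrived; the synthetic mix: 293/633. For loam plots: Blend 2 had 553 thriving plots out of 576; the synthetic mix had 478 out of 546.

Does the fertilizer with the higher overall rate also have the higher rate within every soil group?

Silt: Blend 2 213/546 = 39.0%, the synthetic mix 93/328 = 28.4% → Blend 2
Sandy soil: Blend 2 455/808 = 56.3%, the synthetic mix 293/633 = 46.3% → Blend 2
Loam: Blend 2 553/576 = 96.0%, the synthetic mix 478/546 = 87.5% → Blend 2
Overall: Blend 2 1221/1930 = 63.3%, the synthetic mix 864/1507 = 57.3% → Blend 2
Blend 2 wins overall and in every soil group — no reversal.

Yes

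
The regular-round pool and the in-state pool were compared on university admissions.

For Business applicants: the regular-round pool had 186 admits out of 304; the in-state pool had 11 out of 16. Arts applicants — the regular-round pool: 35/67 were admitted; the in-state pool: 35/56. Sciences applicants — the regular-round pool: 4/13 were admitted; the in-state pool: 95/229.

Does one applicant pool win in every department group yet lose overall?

Yes

Business: the regular-round pool 186/304 = 61.2%, the in-state pool 11/16 = 68.8% → the in-state pool
Arts: the regular-round pool 35/67 = 52.2%, the in-state pool 35/56 = 62.5% → the in-state pool
Sciences: the regular-round pool 4/13 = 30.8%, the in-state pool 95/229 = 41.5% → the in-state pool
Overall: the regular-round pool 225/384 = 58.6%, the in-state pool 141/301 = 46.8% → the regular-round pool
The in-state pool wins each department group but the regular-round pool wins overall — the comparison reverses. The in-state pool's applicants skew toward Sciences, which has a lower base rate.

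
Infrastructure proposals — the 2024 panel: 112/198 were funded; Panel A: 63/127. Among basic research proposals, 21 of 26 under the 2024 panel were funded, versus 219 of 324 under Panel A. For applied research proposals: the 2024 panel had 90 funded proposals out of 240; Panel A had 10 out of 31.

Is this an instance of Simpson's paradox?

Infrastructure: the 2024 panel 112/198 = 56.6%, Panel A 63/127 = 49.6% → the 2024 panel
Basic research: the 2024 panel 21/26 = 80.8%, Panel A 219/324 = 67.6% → the 2024 panel
Applied research: the 2024 panel 90/240 = 37.5%, Panel A 10/31 = 32.3% → the 2024 panel
Overall: the 2024 panel 223/464 = 48.1%, Panel A 292/482 = 60.6% → Panel A
The 2024 panel wins each proposal group but Panel A wins overall — the comparison reverses. The 2024 panel's proposals skew toward applied research, which has a lower base rate.

Yes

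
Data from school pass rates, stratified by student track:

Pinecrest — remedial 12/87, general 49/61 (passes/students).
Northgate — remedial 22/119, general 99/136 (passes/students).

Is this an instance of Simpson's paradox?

No

Remedial: Pinecrest 12/87 = 13.8%, Northgate 22/119 = 18.5% → Northgate
General: Pinecrest 49/61 = 80.3%, Northgate 99/136 = 72.8% → Pinecrest
Overall: Pinecrest 61/148 = 41.2%, Northgate 121/255 = 47.5% → Northgate
Neither sweeps: Pinecrest wins 1 of 2 groups, Northgate wins 1. Northgate wins overall but not every group — no Simpson reversal.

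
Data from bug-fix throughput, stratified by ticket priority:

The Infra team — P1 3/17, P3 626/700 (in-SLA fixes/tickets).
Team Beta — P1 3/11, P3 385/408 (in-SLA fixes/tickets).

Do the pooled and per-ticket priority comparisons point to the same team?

Yes

P1: the Infra team 3/17 = 17.6%, Team Beta 3/11 = 27.3% → Team Beta
P3: the Infra team 626/700 = 89.4%, Team Beta 385/408 = 94.4% → Team Beta
Overall: the Infra team 629/717 = 87.7%, Team Beta 388/419 = 92.6% → Team Beta
Team Beta wins overall and in every ticket group — no reversal.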